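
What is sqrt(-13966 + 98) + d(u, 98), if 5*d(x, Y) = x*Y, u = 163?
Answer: 15974/5 + 2*I*sqrt(3467) ≈ 3194.8 + 117.76*I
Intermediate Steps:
d(x, Y) = Y*x/5 (d(x, Y) = (x*Y)/5 = (Y*x)/5 = Y*x/5)
sqrt(-13966 + 98) + d(u, 98) = sqrt(-13966 + 98) + (1/5)*98*163 = sqrt(-13868) + 15974/5 = 2*I*sqrt(3467) + 15974/5 = 15974/5 + 2*I*sqrt(3467)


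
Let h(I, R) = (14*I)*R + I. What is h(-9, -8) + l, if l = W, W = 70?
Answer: 1069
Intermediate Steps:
h(I, R) = I + 14*I*R (h(I, R) = 14*I*R + I = I + 14*I*R)
l = 70
h(-9, -8) + l = -9*(1 + 14*(-8)) + 70 = -9*(1 - 112) + 70 = -9*(-111) + 70 = 999 + 70 = 1069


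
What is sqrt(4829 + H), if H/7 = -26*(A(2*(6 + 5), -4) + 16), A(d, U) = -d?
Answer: sqrt(5921) ≈ 76.948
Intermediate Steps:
H = 1092 (H = 7*(-26*(-2*(6 + 5) + 16)) = 7*(-26*(-2*11 + 16)) = 7*(-26*(-1*22 + 16)) = 7*(-26*(-22 + 16)) = 7*(-26*(-6)) = 7*156 = 1092)
sqrt(4829 + H) = sqrt(4829 + 1092) = sqrt(5921)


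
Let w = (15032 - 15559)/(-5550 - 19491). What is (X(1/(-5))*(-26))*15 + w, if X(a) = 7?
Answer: -4021259/1473 ≈ -2730.0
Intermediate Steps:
w = 31/1473 (w = -527/(-25041) = -527*(-1/25041) = 31/1473 ≈ 0.021045)
(X(1/(-5))*(-26))*15 + w = (7*(-26))*15 + 31/1473 = -182*15 + 31/1473 = -2730 + 31/1473 = -4021259/1473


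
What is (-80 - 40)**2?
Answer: 14400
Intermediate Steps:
(-80 - 40)**2 = (-120)**2 = 14400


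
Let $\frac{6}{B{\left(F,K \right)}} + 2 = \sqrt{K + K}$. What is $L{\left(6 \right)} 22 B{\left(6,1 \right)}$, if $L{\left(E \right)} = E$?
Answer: $-792 - 396 \sqrt{2} \approx -1352.0$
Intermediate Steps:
$B{\left(F,K \right)} = \frac{6}{-2 + \sqrt{2} \sqrt{K}}$ ($B{\left(F,K \right)} = \frac{6}{-2 + \sqrt{K + K}} = \frac{6}{-2 + \sqrt{2 K}} = \frac{6}{-2 + \sqrt{2} \sqrt{K}}$)
$L{\left(6 \right)} 22 B{\left(6,1 \right)} = 6 \cdot 22 \frac{6}{-2 + \sqrt{2} \sqrt{1}} = 132 \frac{6}{-2 + \sqrt{2} \cdot 1} = 132 \frac{6}{-2 + \sqrt{2}} = \frac{792}{-2 + \sqrt{2}}$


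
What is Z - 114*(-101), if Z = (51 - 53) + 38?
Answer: 11550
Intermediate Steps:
Z = 36 (Z = -2 + 38 = 36)
Z - 114*(-101) = 36 - 114*(-101) = 36 + 11514 = 11550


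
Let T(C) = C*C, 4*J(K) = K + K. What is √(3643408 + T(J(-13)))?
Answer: √14573801/2 ≈ 1908.8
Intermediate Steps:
J(K) = K/2 (J(K) = (K + K)/4 = (2*K)/4 = K/2)
T(C) = C²
√(3643408 + T(J(-13))) = √(3643408 + ((½)*(-13))²) = √(3643408 + (-13/2)²) = √(3643408 + 169/4) = √(14573801/4) = √14573801/2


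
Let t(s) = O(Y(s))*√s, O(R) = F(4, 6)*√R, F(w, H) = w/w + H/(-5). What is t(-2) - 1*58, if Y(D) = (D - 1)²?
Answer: -58 - 3*I*√2/5 ≈ -58.0 - 0.84853*I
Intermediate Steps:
F(w, H) = 1 - H/5 (F(w, H) = 1 + H*(-⅕) = 1 - H/5)
Y(D) = (-1 + D)²
O(R) = -√R/5 (O(R) = (1 - ⅕*6)*√R = (1 - 6/5)*√R = -√R/5)
t(s) = -√s*√((-1 + s)²)/5 (t(s) = (-√((-1 + s)²)/5)*√s = -√s*√((-1 + s)²)/5)
t(-2) - 1*58 = -√(-2)*√((-1 - 2)²)/5 - 1*58 = -I*√2*√((-3)²)/5 - 58 = -I*√2*√9/5 - 58 = -⅕*I*√2*3 - 58 = -3*I*√2/5 - 58 = -58 - 3*I*√2/5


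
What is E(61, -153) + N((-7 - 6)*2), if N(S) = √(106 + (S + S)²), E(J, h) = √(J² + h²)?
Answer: √2810 + √27130 ≈ 217.72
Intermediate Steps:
N(S) = √(106 + 4*S²) (N(S) = √(106 + (2*S)²) = √(106 + 4*S²))
E(61, -153) + N((-7 - 6)*2) = √(61² + (-153)²) + √(106 + 4*((-7 - 6)*2)²) = √(3721 + 23409) + √(106 + 4*(-13*2)²) = √27130 + √(106 + 4*(-26)²) = √27130 + √(106 + 4*676) = √27130 + √(106 + 2704) = √27130 + √2810 = √2810 + √27130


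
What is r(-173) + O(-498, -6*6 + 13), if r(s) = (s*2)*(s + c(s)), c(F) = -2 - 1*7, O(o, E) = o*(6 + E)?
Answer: 71438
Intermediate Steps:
c(F) = -9 (c(F) = -2 - 7 = -9)
r(s) = 2*s*(-9 + s) (r(s) = (s*2)*(s - 9) = (2*s)*(-9 + s) = 2*s*(-9 + s))
r(-173) + O(-498, -6*6 + 13) = 2*(-173)*(-9 - 173) - 498*(6 + (-6*6 + 13)) = 2*(-173)*(-182) - 498*(6 + (-36 + 13)) = 62972 - 498*(6 - 23) = 62972 - 498*(-17) = 62972 + 8466 = 71438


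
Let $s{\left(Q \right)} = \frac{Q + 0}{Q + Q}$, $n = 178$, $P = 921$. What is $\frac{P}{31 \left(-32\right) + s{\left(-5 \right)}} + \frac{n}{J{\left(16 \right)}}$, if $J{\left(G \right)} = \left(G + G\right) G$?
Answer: $- \frac{98355}{169216} \approx -0.58124$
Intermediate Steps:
$s{\left(Q \right)} = \frac{1}{2}$ ($s{\left(Q \right)} = \frac{Q}{2 Q} = Q \frac{1}{2 Q} = \frac{1}{2}$)
$J{\left(G \right)} = 2 G^{2}$ ($J{\left(G \right)} = 2 G G = 2 G^{2}$)
$\frac{P}{31 \left(-32\right) + s{\left(-5 \right)}} + \frac{n}{J{\left(16 \right)}} = \frac{921}{31 \left(-32\right) + \frac{1}{2}} + \frac{178}{2 \cdot 16^{2}} = \frac{921}{-992 + \frac{1}{2}} + \frac{178}{2 \cdot 256} = \frac{921}{- \frac{1983}{2}} + \frac{178}{512} = 921 \left(- \frac{2}{1983}\right) + 178 \cdot \frac{1}{512} = - \frac{614}{661} + \frac{89}{256} = - \frac{98355}{169216}$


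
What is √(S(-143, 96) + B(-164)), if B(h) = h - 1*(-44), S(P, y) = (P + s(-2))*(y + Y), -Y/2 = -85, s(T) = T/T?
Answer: 2*I*√9473 ≈ 194.66*I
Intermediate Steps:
s(T) = 1
Y = 170 (Y = -2*(-85) = 170)
S(P, y) = (1 + P)*(170 + y) (S(P, y) = (P + 1)*(y + 170) = (1 + P)*(170 + y))
B(h) = 44 + h (B(h) = h + 44 = 44 + h)
√(S(-143, 96) + B(-164)) = √((170 + 96 + 170*(-143) - 143*96) + (44 - 164)) = √((170 + 96 - 24310 - 13728) - 120) = √(-37772 - 120) = √(-37892) = 2*I*√9473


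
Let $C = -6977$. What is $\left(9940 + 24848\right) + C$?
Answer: $27811$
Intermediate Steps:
$\left(9940 + 24848\right) + C = \left(9940 + 24848\right) - 6977 = 34788 - 6977 = 27811$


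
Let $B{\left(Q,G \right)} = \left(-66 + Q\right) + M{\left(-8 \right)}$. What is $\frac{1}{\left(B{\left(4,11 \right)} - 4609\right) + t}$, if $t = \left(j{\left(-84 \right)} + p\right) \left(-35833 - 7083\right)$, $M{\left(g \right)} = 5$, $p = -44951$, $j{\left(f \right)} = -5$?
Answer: $\frac{1}{1929327030} \approx 5.1832 \cdot 10^{-10}$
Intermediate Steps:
$B{\left(Q,G \right)} = -61 + Q$ ($B{\left(Q,G \right)} = \left(-66 + Q\right) + 5 = -61 + Q$)
$t = 1929331696$ ($t = \left(-5 - 44951\right) \left(-35833 - 7083\right) = \left(-44956\right) \left(-42916\right) = 1929331696$)
$\frac{1}{\left(B{\left(4,11 \right)} - 4609\right) + t} = \frac{1}{\left(\left(-61 + 4\right) - 4609\right) + 1929331696} = \frac{1}{\left(-57 - 4609\right) + 1929331696} = \frac{1}{-4666 + 1929331696} = \frac{1}{1929327030}$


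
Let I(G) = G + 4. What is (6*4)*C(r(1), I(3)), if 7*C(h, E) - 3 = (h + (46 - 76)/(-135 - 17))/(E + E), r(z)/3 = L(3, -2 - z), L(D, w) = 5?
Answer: 1863/133 ≈ 14.008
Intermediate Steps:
r(z) = 15 (r(z) = 3*5 = 15)
I(G) = 4 + G
C(h, E) = 3/7 + (15/76 + h)/(14*E) (C(h, E) = 3/7 + ((h + (46 - 76)/(-135 - 17))/(E + E))/7 = 3/7 + ((h - 30/(-152))/((2*E)))/7 = 3/7 + ((h - 30*(-1/152))*(1/(2*E)))/7 = 3/7 + ((h + 15/76)*(1/(2*E)))/7 = 3/7 + ((15/76 + h)*(1/(2*E)))/7 = 3/7 + ((15/76 + h)/(2*E))/7 = 3/7 + (15/76 + h)/(14*E))
(6*4)*C(r(1), I(3)) = (6*4)*((15 + 76*15 + 456*(4 + 3))/(1064*(4 + 3))) = 24*((1/1064)*(15 + 1140 + 456*7)/7) = 24*((1/1064)*(⅐)*(15 + 1140 + 3192)) = 24*((1/1064)*(⅐)*4347) = 24*(621/1064) = 1863/133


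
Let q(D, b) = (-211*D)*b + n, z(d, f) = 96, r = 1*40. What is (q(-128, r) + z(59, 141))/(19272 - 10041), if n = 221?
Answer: 1080637/9231 ≈ 117.07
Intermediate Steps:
r = 40
q(D, b) = 221 - 211*D*b (q(D, b) = (-211*D)*b + 221 = -211*D*b + 221 = 221 - 211*D*b)
(q(-128, r) + z(59, 141))/(19272 - 10041) = ((221 - 211*(-128)*40) + 96)/(19272 - 10041) = ((221 + 1080320) + 96)/9231 = (1080541 + 96)*(1/9231) = 1080637*(1/9231) = 1080637/9231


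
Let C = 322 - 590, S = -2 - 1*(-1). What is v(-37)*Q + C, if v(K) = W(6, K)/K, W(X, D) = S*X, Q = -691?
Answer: -14062/37 ≈ -380.05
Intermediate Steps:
S = -1 (S = -2 + 1 = -1)
W(X, D) = -X
C = -268
v(K) = -6/K (v(K) = (-1*6)/K = -6/K)
v(-37)*Q + C = -6/(-37)*(-691) - 268 = -6*(-1/37)*(-691) - 268 = (6/37)*(-691) - 268 = -4146/37 - 268 = -14062/37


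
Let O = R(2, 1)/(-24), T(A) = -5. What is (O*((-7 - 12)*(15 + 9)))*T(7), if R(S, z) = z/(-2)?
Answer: 95/2 ≈ 47.500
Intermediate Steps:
R(S, z) = -z/2 (R(S, z) = z*(-½) = -z/2)
O = 1/48 (O = -½*1/(-24) = -½*(-1/24) = 1/48 ≈ 0.020833)
(O*((-7 - 12)*(15 + 9)))*T(7) = (((-7 - 12)*(15 + 9))/48)*(-5) = ((-19*24)/48)*(-5) = ((1/48)*(-456))*(-5) = -19/2*(-5) = 95/2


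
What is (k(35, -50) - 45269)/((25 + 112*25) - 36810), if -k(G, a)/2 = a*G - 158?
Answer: 41453/33985 ≈ 1.2197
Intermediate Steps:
k(G, a) = 316 - 2*G*a (k(G, a) = -2*(a*G - 158) = -2*(G*a - 158) = -2*(-158 + G*a) = 316 - 2*G*a)
(k(35, -50) - 45269)/((25 + 112*25) - 36810) = ((316 - 2*35*(-50)) - 45269)/((25 + 112*25) - 36810) = ((316 + 3500) - 45269)/((25 + 2800) - 36810) = (3816 - 45269)/(2825 - 36810) = -41453/(-33985) = -41453*(-1/33985) = 41453/33985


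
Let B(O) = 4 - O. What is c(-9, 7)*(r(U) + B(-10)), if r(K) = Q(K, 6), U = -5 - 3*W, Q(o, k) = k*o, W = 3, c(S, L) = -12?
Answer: 840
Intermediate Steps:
U = -14 (U = -5 - 3*3 = -5 - 9 = -14)
r(K) = 6*K
c(-9, 7)*(r(U) + B(-10)) = -12*(6*(-14) + (4 - 1*(-10))) = -12*(-84 + (4 + 10)) = -12*(-84 + 14) = -12*(-70) = 840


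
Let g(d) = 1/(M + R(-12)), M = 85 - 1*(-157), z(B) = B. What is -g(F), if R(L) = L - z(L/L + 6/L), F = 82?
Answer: -2/459 ≈ -0.0043573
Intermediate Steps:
R(L) = -1 + L - 6/L (R(L) = L - (L/L + 6/L) = L - (1 + 6/L) = L + (-1 - 6/L) = -1 + L - 6/L)
M = 242 (M = 85 + 157 = 242)
g(d) = 2/459 (g(d) = 1/(242 + (-1 - 12 - 6/(-12))) = 1/(242 + (-1 - 12 - 6*(-1/12))) = 1/(242 + (-1 - 12 + ½)) = 1/(242 - 25/2) = 1/(459/2) = 2/459)
-g(F) = -1*2/459 = -2/459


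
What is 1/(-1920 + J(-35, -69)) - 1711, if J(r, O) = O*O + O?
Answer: -4742891/2772 ≈ -1711.0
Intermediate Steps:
J(r, O) = O + O**2 (J(r, O) = O**2 + O = O + O**2)
1/(-1920 + J(-35, -69)) - 1711 = 1/(-1920 - 69*(1 - 69)) - 1711 = 1/(-1920 - 69*(-68)) - 1711 = 1/(-1920 + 4692) - 1711 = 1/2772 - 1711 = -4742891/2772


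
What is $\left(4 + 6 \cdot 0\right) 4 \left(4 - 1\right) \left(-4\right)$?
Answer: $-192$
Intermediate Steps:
$\left(4 + 6 \cdot 0\right) 4 \left(4 - 1\right) \left(-4\right) = \left(4 + 0\right) 4 \cdot 3 \left(-4\right) = 4 \cdot 12 \left(-4\right) = 48 \left(-4\right) = -192$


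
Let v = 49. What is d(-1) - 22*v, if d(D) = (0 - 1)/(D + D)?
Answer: -2155/2 ≈ -1077.5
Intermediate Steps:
d(D) = -1/(2*D)
d(-1) - 22*v = -½/(-1) - 22*49 = -½*(-1) - 1078 = ½ - 1078 = -2155/2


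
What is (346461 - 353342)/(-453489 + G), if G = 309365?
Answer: 6881/144124 ≈ 0.047744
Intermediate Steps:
(346461 - 353342)/(-453489 + G) = (346461 - 353342)/(-453489 + 309365) = -6881/(-144124) = -6881*(-1/144124) = 6881/144124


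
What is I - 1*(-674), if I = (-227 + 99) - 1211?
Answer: -665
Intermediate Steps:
I = -1339 (I = -128 - 1211 = -1339)
I - 1*(-674) = -1339 - 1*(-674) = -1339 + 674 = -665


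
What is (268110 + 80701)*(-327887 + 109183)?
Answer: -76286360944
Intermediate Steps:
(268110 + 80701)*(-327887 + 109183) = 348811*(-218704) = -76286360944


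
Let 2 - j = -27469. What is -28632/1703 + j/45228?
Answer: -416061661/25674428 ≈ -16.205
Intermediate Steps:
j = 27471 (j = 2 - 1*(-27469) = 2 + 27469 = 27471)
-28632/1703 + j/45228 = -28632/1703 + 27471/45228 = -28632*1/1703 + 27471*(1/45228) = -28632/1703 + 9157/15076 = -416061661/25674428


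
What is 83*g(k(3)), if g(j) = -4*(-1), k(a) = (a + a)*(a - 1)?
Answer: 332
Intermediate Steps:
k(a) = 2*a*(-1 + a) (k(a) = (2*a)*(-1 + a) = 2*a*(-1 + a))
g(j) = 4
83*g(k(3)) = 83*4 = 332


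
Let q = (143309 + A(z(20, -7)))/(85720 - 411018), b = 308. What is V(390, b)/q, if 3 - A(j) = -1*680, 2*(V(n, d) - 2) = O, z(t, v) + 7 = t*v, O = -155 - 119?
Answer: 21957615/71996 ≈ 304.98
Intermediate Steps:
O = -274
z(t, v) = -7 + t*v
V(n, d) = -135 (V(n, d) = 2 + (½)*(-274) = 2 - 137 = -135)
A(j) = 683 (A(j) = 3 - (-1)*680 = 3 - 1*(-680) = 3 + 680 = 683)
q = -71996/162649 (q = (143309 + 683)/(85720 - 411018) = 143992/(-325298) = 143992*(-1/325298) = -71996/162649 ≈ -0.44265)
V(390, b)/q = -135/(-71996/162649) = -135*(-162649/71996) = 21957615/71996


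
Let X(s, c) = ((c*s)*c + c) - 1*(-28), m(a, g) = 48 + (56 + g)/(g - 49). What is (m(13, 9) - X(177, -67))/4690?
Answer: -907963/5360 ≈ -169.40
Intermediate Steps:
m(a, g) = 48 + (56 + g)/(-49 + g)
X(s, c) = 28 + c + s*c² (X(s, c) = (s*c² + c) + 28 = (c + s*c²) + 28 = 28 + c + s*c²)
(m(13, 9) - X(177, -67))/4690 = (7*(-328 + 7*9)/(-49 + 9) - (28 - 67 + 177*(-67)²))/4690 = (7*(-328 + 63)/(-40) - (28 - 67 + 177*4489))*(1/4690) = (7*(-1/40)*(-265) - (28 - 67 + 794553))*(1/4690) = (371/8 - 1*794514)*(1/4690) = (371/8 - 794514)*(1/4690) = -6355741/8*1/4690 = -907963/5360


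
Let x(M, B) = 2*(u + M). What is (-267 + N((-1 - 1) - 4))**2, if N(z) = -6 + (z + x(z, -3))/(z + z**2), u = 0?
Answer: 1871424/25 ≈ 74857.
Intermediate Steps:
x(M, B) = 2*M (x(M, B) = 2*(0 + M) = 2*M)
N(z) = -6 + 3*z/(z + z**2) (N(z) = -6 + (z + 2*z)/(z + z**2) = -6 + (3*z)/(z + z**2) = -6 + 3*z/(z + z**2))
(-267 + N((-1 - 1) - 4))**2 = (-267 + 3*(-1 - 2*((-1 - 1) - 4))/(1 + ((-1 - 1) - 4)))**2 = (-267 + 3*(-1 - 2*(-2 - 4))/(1 + (-2 - 4)))**2 = (-267 + 3*(-1 - 2*(-6))/(1 - 6))**2 = (-267 + 3*(-1 + 12)/(-5))**2 = (-267 + 3*(-1/5)*11)**2 = (-267 - 33/5)**2 = (-1368/5)**2 = 1871424/25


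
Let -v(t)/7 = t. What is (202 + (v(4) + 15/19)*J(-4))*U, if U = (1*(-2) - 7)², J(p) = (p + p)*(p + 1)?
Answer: -694170/19 ≈ -36535.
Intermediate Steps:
v(t) = -7*t
J(p) = 2*p*(1 + p) (J(p) = (2*p)*(1 + p) = 2*p*(1 + p))
U = 81 (U = (-2 - 7)² = (-9)² = 81)
(202 + (v(4) + 15/19)*J(-4))*U = (202 + (-7*4 + 15/19)*(2*(-4)*(1 - 4)))*81 = (202 + (-28 + 15*(1/19))*(2*(-4)*(-3)))*81 = (202 + (-28 + 15/19)*24)*81 = (202 - 517/19*24)*81 = (202 - 12408/19)*81 = -8570/19*81 = -694170/19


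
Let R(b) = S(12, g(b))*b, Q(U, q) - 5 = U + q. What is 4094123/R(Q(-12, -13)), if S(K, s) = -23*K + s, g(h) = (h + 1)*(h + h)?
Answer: -372193/880 ≈ -422.95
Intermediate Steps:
g(h) = 2*h*(1 + h) (g(h) = (1 + h)*(2*h) = 2*h*(1 + h))
Q(U, q) = 5 + U + q (Q(U, q) = 5 + (U + q) = 5 + U + q)
S(K, s) = s - 23*K
R(b) = b*(-276 + 2*b*(1 + b)) (R(b) = (2*b*(1 + b) - 23*12)*b = (2*b*(1 + b) - 276)*b = (-276 + 2*b*(1 + b))*b = b*(-276 + 2*b*(1 + b)))
4094123/R(Q(-12, -13)) = 4094123/((2*(5 - 12 - 13)*(-138 + (5 - 12 - 13)*(1 + (5 - 12 - 13))))) = 4094123/((2*(-20)*(-138 - 20*(1 - 20)))) = 4094123/((2*(-20)*(-138 - 20*(-19)))) = 4094123/((2*(-20)*(-138 + 380))) = 4094123/((2*(-20)*242)) = 4094123/(-9680) = 4094123*(-1/9680) = -372193/880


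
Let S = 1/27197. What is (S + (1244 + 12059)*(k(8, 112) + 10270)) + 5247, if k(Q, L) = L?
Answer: 3756367858622/27197 ≈ 1.3812e+8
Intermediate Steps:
S = 1/27197 ≈ 3.6769e-5
(S + (1244 + 12059)*(k(8, 112) + 10270)) + 5247 = (1/27197 + (1244 + 12059)*(112 + 10270)) + 5247 = (1/27197 + 13303*10382) + 5247 = (1/27197 + 138111746) + 5247 = 3756225155963/27197 + 5247 = 3756367858622/27197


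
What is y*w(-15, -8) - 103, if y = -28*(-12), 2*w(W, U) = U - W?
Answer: 1073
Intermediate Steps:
w(W, U) = U/2 - W/2 (w(W, U) = (U - W)/2 = U/2 - W/2)
y = 336
y*w(-15, -8) - 103 = 336*((½)*(-8) - ½*(-15)) - 103 = 336*(-4 + 15/2) - 103 = 336*(7/2) - 103 = 1176 - 103 = 1073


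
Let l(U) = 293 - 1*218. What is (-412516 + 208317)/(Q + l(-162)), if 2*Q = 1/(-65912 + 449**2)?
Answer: -55415116222/20353351 ≈ -2722.7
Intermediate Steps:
l(U) = 75 (l(U) = 293 - 218 = 75)
Q = 1/271378 (Q = 1/(2*(-65912 + 449**2)) = 1/(2*(-65912 + 201601)) = (1/2)/135689 = (1/2)*(1/135689) = 1/271378 ≈ 3.6849e-6)
(-412516 + 208317)/(Q + l(-162)) = (-412516 + 208317)/(1/271378 + 75) = -204199/20353351/271378 = -204199*271378/20353351 = -55415116222/20353351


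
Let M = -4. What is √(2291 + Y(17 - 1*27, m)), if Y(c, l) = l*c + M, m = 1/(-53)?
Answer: 3*√713857/53 ≈ 47.825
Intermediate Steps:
m = -1/53 ≈ -0.018868
Y(c, l) = -4 + c*l (Y(c, l) = l*c - 4 = c*l - 4 = -4 + c*l)
√(2291 + Y(17 - 1*27, m)) = √(2291 + (-4 + (17 - 1*27)*(-1/53))) = √(2291 + (-4 + (17 - 27)*(-1/53))) = √(2291 + (-4 - 10*(-1/53))) = √(2291 + (-4 + 10/53)) = √(2291 - 202/53) = √(121221/53) = 3*√713857/53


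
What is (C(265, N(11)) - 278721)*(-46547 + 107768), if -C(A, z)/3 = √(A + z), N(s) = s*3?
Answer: -17063578341 - 183663*√298 ≈ -1.7067e+10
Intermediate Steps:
N(s) = 3*s
C(A, z) = -3*√(A + z)
(C(265, N(11)) - 278721)*(-46547 + 107768) = (-3*√(265 + 3*11) - 278721)*(-46547 + 107768) = (-3*√(265 + 33) - 278721)*61221 = (-3*√298 - 278721)*61221 = (-278721 - 3*√298)*61221 = -17063578341 - 183663*√298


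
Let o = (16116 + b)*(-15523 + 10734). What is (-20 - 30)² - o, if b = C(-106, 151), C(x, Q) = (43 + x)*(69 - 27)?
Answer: 64510330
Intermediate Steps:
C(x, Q) = 1806 + 42*x (C(x, Q) = (43 + x)*42 = 1806 + 42*x)
b = -2646 (b = 1806 + 42*(-106) = 1806 - 4452 = -2646)
o = -64507830 (o = (16116 - 2646)*(-15523 + 10734) = 13470*(-4789) = -64507830)
(-20 - 30)² - o = (-20 - 30)² - 1*(-64507830) = (-50)² + 64507830 = 2500 + 64507830 = 64510330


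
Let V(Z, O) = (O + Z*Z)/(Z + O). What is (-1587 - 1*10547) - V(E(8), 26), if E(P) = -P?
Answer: -12139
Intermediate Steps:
V(Z, O) = (O + Z²)/(O + Z)
(-1587 - 1*10547) - V(E(8), 26) = (-1587 - 1*10547) - (26 + (-1*8)²)/(26 - 1*8) = (-1587 - 10547) - (26 + (-8)²)/(26 - 8) = -12134 - (26 + 64)/18 = -12134 - 90/18 = -12134 - 1*5 = -12134 - 5 = -12139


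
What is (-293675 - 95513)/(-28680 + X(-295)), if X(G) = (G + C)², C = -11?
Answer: -97297/16239 ≈ -5.9916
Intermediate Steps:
X(G) = (-11 + G)² (X(G) = (G - 11)² = (-11 + G)²)
(-293675 - 95513)/(-28680 + X(-295)) = (-293675 - 95513)/(-28680 + (-11 - 295)²) = -389188/(-28680 + (-306)²) = -389188/(-28680 + 93636) = -389188/64956 = -389188*1/64956 = -97297/16239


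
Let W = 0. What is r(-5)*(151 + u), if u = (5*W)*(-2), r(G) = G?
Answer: -755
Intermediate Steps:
u = 0 (u = (5*0)*(-2) = 0*(-2) = 0)
r(-5)*(151 + u) = -5*(151 + 0) = -5*151 = -755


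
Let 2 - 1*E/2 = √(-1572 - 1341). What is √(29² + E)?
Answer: √(845 - 2*I*√2913) ≈ 29.128 - 1.8529*I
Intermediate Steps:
E = 4 - 2*I*√2913 (E = 4 - 2*√(-1572 - 1341) = 4 - 2*I*√2913 ≈ 4.0 - 107.94*I)
√(29² + E) = √(29² + (4 - 2*I*√2913)) = √(841 + (4 - 2*I*√2913)) = √(845 - 2*I*√2913)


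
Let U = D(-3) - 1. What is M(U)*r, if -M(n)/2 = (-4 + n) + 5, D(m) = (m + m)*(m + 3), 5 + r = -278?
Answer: 0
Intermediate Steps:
r = -283 (r = -5 - 278 = -283)
D(m) = 2*m*(3 + m) (D(m) = (2*m)*(3 + m) = 2*m*(3 + m))
U = -1 (U = 2*(-3)*(3 - 3) - 1 = 2*(-3)*0 - 1 = 0 - 1 = -1)
M(n) = -2 - 2*n (M(n) = -2*((-4 + n) + 5) = -2*(1 + n) = -2 - 2*n)
M(U)*r = (-2 - 2*(-1))*(-283) = (-2 + 2)*(-283) = 0*(-283) = 0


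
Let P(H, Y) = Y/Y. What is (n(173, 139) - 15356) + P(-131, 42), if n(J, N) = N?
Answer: -15216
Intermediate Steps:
P(H, Y) = 1
(n(173, 139) - 15356) + P(-131, 42) = (139 - 15356) + 1 = -15217 + 1 = -15216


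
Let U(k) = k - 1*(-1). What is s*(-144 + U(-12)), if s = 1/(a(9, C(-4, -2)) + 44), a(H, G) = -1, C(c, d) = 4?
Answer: -155/43 ≈ -3.6047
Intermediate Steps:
U(k) = 1 + k (U(k) = k + 1 = 1 + k)
s = 1/43 (s = 1/(-1 + 44) = 1/43 ≈ 0.023256)
s*(-144 + U(-12)) = (-144 + (1 - 12))/43 = (-144 - 11)/43 = (1/43)*(-155) = -155/43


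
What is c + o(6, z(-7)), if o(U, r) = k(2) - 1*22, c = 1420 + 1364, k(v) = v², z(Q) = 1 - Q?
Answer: 2766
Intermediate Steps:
c = 2784
o(U, r) = -18 (o(U, r) = 2² - 1*22 = 4 - 22 = -18)
c + o(6, z(-7)) = 2784 - 18 = 2766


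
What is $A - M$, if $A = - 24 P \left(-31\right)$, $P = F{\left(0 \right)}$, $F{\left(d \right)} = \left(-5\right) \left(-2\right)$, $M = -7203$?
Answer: $14643$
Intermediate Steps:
$F{\left(d \right)} = 10$
$P = 10$
$A = 7440$ ($A = \left(-24\right) 10 \left(-31\right) = \left(-240\right) \left(-31\right) = 7440$)
$A - M = 7440 - -7203 = 7440 + 7203 = 14643$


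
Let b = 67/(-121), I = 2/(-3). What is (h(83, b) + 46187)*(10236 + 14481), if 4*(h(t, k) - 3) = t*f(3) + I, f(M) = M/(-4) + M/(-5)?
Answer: 91278538043/80 ≈ 1.1410e+9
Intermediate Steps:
f(M) = -9*M/20 (f(M) = M*(-1/4) + M*(-1/5) = -M/4 - M/5 = -9*M/20)
I = -2/3 (I = 2*(-1/3) = -2/3 ≈ -0.66667)
b = -67/121 (b = 67*(-1/121) = -67/121 ≈ -0.55372)
h(t, k) = 17/6 - 27*t/80 (h(t, k) = 3 + (t*(-9/20*3) - 2/3)/4 = 3 + (t*(-27/20) - 2/3)/4 = 3 + (-27*t/20 - 2/3)/4 = 3 + (-2/3 - 27*t/20)/4 = 3 + (-1/6 - 27*t/80) = 17/6 - 27*t/80)
(h(83, b) + 46187)*(10236 + 14481) = ((17/6 - 27/80*83) + 46187)*(10236 + 14481) = ((17/6 - 2241/80) + 46187)*24717 = (-6043/240 + 46187)*24717 = (11078837/240)*24717 = 91278538043/80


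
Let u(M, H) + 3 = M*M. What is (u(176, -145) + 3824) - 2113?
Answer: 32684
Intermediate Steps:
u(M, H) = -3 + M² (u(M, H) = -3 + M*M = -3 + M²)
(u(176, -145) + 3824) - 2113 = ((-3 + 176²) + 3824) - 2113 = ((-3 + 30976) + 3824) - 2113 = (30973 + 3824) - 2113 = 34797 - 2113 = 32684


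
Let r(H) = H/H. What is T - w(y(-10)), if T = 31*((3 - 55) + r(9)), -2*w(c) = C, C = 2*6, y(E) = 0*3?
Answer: -1575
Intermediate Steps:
r(H) = 1
y(E) = 0
C = 12
w(c) = -6 (w(c) = -½*12 = -6)
T = -1581 (T = 31*((3 - 55) + 1) = 31*(-52 + 1) = 31*(-51) = -1581)
T - w(y(-10)) = -1581 - 1*(-6) = -1581 + 6 = -1575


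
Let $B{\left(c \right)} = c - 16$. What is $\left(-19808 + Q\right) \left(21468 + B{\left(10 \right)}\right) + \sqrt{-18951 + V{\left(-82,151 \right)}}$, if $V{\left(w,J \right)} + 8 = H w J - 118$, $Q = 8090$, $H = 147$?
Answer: $-251491716 + 3 i \sqrt{204359} \approx -2.5149 \cdot 10^{8} + 1356.2 i$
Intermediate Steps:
$B{\left(c \right)} = -16 + c$ ($B{\left(c \right)} = c - 16 = -16 + c$)
$V{\left(w,J \right)} = -126 + 147 J w$ ($V{\left(w,J \right)} = -8 + \left(147 w J - 118\right) = -8 + \left(147 J w - 118\right) = -8 + \left(-118 + 147 J w\right) = -126 + 147 J w$)
$\left(-19808 + Q\right) \left(21468 + B{\left(10 \right)}\right) + \sqrt{-18951 + V{\left(-82,151 \right)}} = \left(-19808 + 8090\right) \left(21468 + \left(-16 + 10\right)\right) + \sqrt{-18951 + \left(-126 + 147 \cdot 151 \left(-82\right)\right)} = - 11718 \left(21468 - 6\right) + \sqrt{-18951 - 1820280} = \left(-11718\right) 21462 + \sqrt{-18951 - 1820280} = -251491716 + \sqrt{-1839231} = -251491716 + 3 i \sqrt{204359}$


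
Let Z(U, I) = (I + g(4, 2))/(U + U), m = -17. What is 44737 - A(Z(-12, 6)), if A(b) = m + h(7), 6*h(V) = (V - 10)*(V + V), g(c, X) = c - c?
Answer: 44761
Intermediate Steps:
g(c, X) = 0
Z(U, I) = I/(2*U) (Z(U, I) = (I + 0)/(U + U) = I/((2*U)) = I*(1/(2*U)) = I/(2*U))
h(V) = V*(-10 + V)/3 (h(V) = ((V - 10)*(V + V))/6 = ((-10 + V)*(2*V))/6 = (2*V*(-10 + V))/6 = V*(-10 + V)/3)
A(b) = -24 (A(b) = -17 + (⅓)*7*(-10 + 7) = -17 + (⅓)*7*(-3) = -17 - 7 = -24)
44737 - A(Z(-12, 6)) = 44737 - 1*(-24) = 44737 + 24 = 44761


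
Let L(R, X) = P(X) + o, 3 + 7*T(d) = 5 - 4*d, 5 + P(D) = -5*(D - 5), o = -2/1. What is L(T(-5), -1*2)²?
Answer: 784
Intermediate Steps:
o = -2 (o = -2*1 = -2)
P(D) = 20 - 5*D (P(D) = -5 - 5*(D - 5) = -5 - 5*(-5 + D) = -5 + (25 - 5*D) = 20 - 5*D)
T(d) = 2/7 - 4*d/7 (T(d) = -3/7 + (5 - 4*d)/7 = -3/7 + (5/7 - 4*d/7) = 2/7 - 4*d/7)
L(R, X) = 18 - 5*X (L(R, X) = (20 - 5*X) - 2 = 18 - 5*X)
L(T(-5), -1*2)² = (18 - (-5)*2)² = (18 - 5*(-2))² = (18 + 10)² = 28² = 784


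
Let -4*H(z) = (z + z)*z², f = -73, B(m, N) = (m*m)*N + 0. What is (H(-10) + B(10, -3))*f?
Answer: -14600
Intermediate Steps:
B(m, N) = N*m² (B(m, N) = m²*N + 0 = N*m² + 0 = N*m²)
H(z) = -z³/2 (H(z) = -(z + z)*z²/4 = -2*z*z²/4 = -z³/2)
(H(-10) + B(10, -3))*f = (-½*(-10)³ - 3*10²)*(-73) = (-½*(-1000) - 3*100)*(-73) = (500 - 300)*(-73) = 200*(-73) = -14600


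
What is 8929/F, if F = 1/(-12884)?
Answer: -115041236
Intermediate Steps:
F = -1/12884 ≈ -7.7616e-5
8929/F = 8929/(-1/12884) = 8929*(-12884) = -115041236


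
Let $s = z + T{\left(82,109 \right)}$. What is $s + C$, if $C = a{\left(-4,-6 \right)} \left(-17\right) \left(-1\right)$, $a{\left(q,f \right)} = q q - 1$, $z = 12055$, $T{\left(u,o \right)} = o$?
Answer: $12419$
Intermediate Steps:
$a{\left(q,f \right)} = -1 + q^{2}$ ($a{\left(q,f \right)} = q^{2} - 1 = -1 + q^{2}$)
$s = 12164$ ($s = 12055 + 109 = 12164$)
$C = 255$ ($C = \left(-1 + \left(-4\right)^{2}\right) \left(-17\right) \left(-1\right) = \left(-1 + 16\right) \left(-17\right) \left(-1\right) = 15 \left(-17\right) \left(-1\right) = \left(-255\right) \left(-1\right) = 255$)
$s + C = 12164 + 255 = 12419$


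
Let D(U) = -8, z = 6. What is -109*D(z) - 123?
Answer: 749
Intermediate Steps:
-109*D(z) - 123 = -109*(-8) - 123 = 872 - 123 = 749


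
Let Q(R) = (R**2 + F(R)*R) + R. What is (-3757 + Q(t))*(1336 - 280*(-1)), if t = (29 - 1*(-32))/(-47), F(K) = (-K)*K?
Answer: -629910161472/103823 ≈ -6.0672e+6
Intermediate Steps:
F(K) = -K**2
t = -61/47 (t = (29 + 32)*(-1/47) = 61*(-1/47) = -61/47 ≈ -1.2979)
Q(R) = R + R**2 - R**3 (Q(R) = (R**2 + (-R**2)*R) + R = (R**2 - R**3) + R = R + R**2 - R**3)
(-3757 + Q(t))*(1336 - 280*(-1)) = (-3757 - 61*(1 - 61/47 - (-61/47)**2)/47)*(1336 - 280*(-1)) = (-3757 - 61*(1 - 61/47 - 1*3721/2209)/47)*(1336 + 280) = (-3757 - 61*(1 - 61/47 - 3721/2209)/47)*1616 = (-3757 - 61/47*(-4379/2209))*1616 = (-3757 + 267119/103823)*1616 = -389795892/103823*1616 = -629910161472/103823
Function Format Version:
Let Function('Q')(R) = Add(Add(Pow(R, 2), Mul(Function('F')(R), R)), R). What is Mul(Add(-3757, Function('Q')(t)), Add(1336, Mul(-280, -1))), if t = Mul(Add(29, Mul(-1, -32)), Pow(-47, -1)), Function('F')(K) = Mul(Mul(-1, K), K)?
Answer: Rational(-629910161472, 103823) ≈ -6.0672e+6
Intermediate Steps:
Function('F')(K) = Mul(-1, Pow(K, 2))
t = Rational(-61, 47) (t = Mul(Add(29, 32), Rational(-1, 47)) = Mul(61, Rational(-1, 47)) = Rational(-61, 47) ≈ -1.2979)
Function('Q')(R) = Add(R, Pow(R, 2), Mul(-1, Pow(R, 3))) (Function('Q')(R) = Add(Add(Pow(R, 2), Mul(Mul(-1, Pow(R, 2)), R)), R) = Add(Add(Pow(R, 2), Mul(-1, Pow(R, 3))), R) = Add(R, Pow(R, 2), Mul(-1, Pow(R, 3))))
Mul(Add(-3757, Function('Q')(t)), Add(1336, Mul(-280, -1))) = Mul(Add(-3757, Mul(Rational(-61, 47), Add(1, Rational(-61, 47), Mul(-1, Pow(Rational(-61, 47), 2))))), Add(1336, Mul(-280, -1))) = Mul(Add(-3757, Mul(Rational(-61, 47), Add(1, Rational(-61, 47), Mul(-1, Rational(3721, 2209))))), Add(1336, 280)) = Mul(Add(-3757, Mul(Rational(-61, 47), Add(1, Rational(-61, 47), Rational(-3721, 2209)))), 1616) = Mul(Add(-3757, Mul(Rational(-61, 47), Rational(-4379, 2209))), 1616) = Mul(Add(-3757, Rational(267119, 103823)), 1616) = Mul(Rational(-389795892, 103823), 1616) = Rational(-629910161472, 103823)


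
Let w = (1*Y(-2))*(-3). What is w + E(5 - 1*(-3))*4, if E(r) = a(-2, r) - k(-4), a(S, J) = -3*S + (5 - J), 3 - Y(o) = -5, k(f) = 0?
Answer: -12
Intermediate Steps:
Y(o) = 8 (Y(o) = 3 - 1*(-5) = 3 + 5 = 8)
a(S, J) = 5 - J - 3*S
E(r) = 11 - r (E(r) = (5 - r - 3*(-2)) - 1*0 = (5 - r + 6) + 0 = (11 - r) + 0 = 11 - r)
w = -24 (w = (1*8)*(-3) = 8*(-3) = -24)
w + E(5 - 1*(-3))*4 = -24 + (11 - (5 - 1*(-3)))*4 = -24 + (11 - (5 + 3))*4 = -24 + (11 - 1*8)*4 = -24 + (11 - 8)*4 = -24 + 3*4 = -24 + 12 = -12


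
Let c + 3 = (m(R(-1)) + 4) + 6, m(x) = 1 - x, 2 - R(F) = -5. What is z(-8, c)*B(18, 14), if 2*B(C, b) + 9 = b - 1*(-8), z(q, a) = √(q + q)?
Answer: 26*I ≈ 26.0*I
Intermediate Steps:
R(F) = 7 (R(F) = 2 - 1*(-5) = 2 + 5 = 7)
c = 1 (c = -3 + (((1 - 1*7) + 4) + 6) = -3 + (((1 - 7) + 4) + 6) = -3 + ((-6 + 4) + 6) = -3 + (-2 + 6) = -3 + 4 = 1)
z(q, a) = √2*√q (z(q, a) = √(2*q) = √2*√q)
B(C, b) = -½ + b/2 (B(C, b) = -9/2 + (b - 1*(-8))/2 = -9/2 + (b + 8)/2 = -9/2 + (8 + b)/2 = -9/2 + (4 + b/2) = -½ + b/2)
z(-8, c)*B(18, 14) = (√2*√(-8))*(-½ + (½)*14) = (√2*(2*I*√2))*(-½ + 7) = (4*I)*(13/2) = 26*I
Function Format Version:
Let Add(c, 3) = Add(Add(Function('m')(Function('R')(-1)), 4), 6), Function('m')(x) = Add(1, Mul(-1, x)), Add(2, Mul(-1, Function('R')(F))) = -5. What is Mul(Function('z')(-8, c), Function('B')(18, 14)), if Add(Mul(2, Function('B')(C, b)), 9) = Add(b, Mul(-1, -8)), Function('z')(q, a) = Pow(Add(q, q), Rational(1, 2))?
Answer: Mul(26, I) ≈ Mul(26.000, I)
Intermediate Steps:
Function('R')(F) = 7 (Function('R')(F) = Add(2, Mul(-1, -5)) = Add(2, 5) = 7)
c = 1 (c = Add(-3, Add(Add(Add(1, Mul(-1, 7)), 4), 6)) = Add(-3, Add(Add(Add(1, -7), 4), 6)) = Add(-3, Add(Add(-6, 4), 6)) = Add(-3, Add(-2, 6)) = Add(-3, 4) = 1)
Function('z')(q, a) = Mul(Pow(2, Rational(1, 2)), Pow(q, Rational(1, 2))) (Function('z')(q, a) = Pow(Mul(2, q), Rational(1, 2)) = Mul(Pow(2, Rational(1, 2)), Pow(q, Rational(1, 2))))
Function('B')(C, b) = Add(Rational(-1, 2), Mul(Rational(1, 2), b)) (Function('B')(C, b) = Add(Rational(-9, 2), Mul(Rational(1, 2), Add(b, Mul(-1, -8)))) = Add(Rational(-9, 2), Mul(Rational(1, 2), Add(b, 8))) = Add(Rational(-9, 2), Mul(Rational(1, 2), Add(8, b))) = Add(Rational(-9, 2), Add(4, Mul(Rational(1, 2), b))) = Add(Rational(-1, 2), Mul(Rational(1, 2), b)))
Mul(Function('z')(-8, c), Function('B')(18, 14)) = Mul(Mul(Pow(2, Rational(1, 2)), Pow(-8, Rational(1, 2))), Add(Rational(-1, 2), Mul(Rational(1, 2), 14))) = Mul(Mul(Pow(2, Rational(1, 2)), Mul(2, I, Pow(2, Rational(1, 2)))), Add(Rational(-1, 2), 7)) = Mul(Mul(4, I), Rational(13, 2)) = Mul(26, I)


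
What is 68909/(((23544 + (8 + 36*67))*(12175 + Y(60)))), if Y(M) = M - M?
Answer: 68909/316111700 ≈ 0.00021799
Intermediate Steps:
Y(M) = 0
68909/(((23544 + (8 + 36*67))*(12175 + Y(60)))) = 68909/(((23544 + (8 + 36*67))*(12175 + 0))) = 68909/(((23544 + (8 + 2412))*12175)) = 68909/(((23544 + 2420)*12175)) = 68909/((25964*12175)) = 68909/316111700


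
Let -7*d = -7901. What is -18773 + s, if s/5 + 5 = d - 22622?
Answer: -883851/7 ≈ -1.2626e+5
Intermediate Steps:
d = 7901/7 (d = -1/7*(-7901) = 7901/7 ≈ 1128.7)
s = -752440/7 (s = -25 + 5*(7901/7 - 22622) = -25 + 5*(-150453/7) = -25 - 752265/7 = -752440/7 ≈ -1.0749e+5)
-18773 + s = -18773 - 752440/7 = -883851/7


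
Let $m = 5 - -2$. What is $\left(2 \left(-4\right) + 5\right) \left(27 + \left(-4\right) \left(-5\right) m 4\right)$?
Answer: $-1761$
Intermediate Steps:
$m = 7$ ($m = 5 + 2 = 7$)
$\left(2 \left(-4\right) + 5\right) \left(27 + \left(-4\right) \left(-5\right) m 4\right) = \left(2 \left(-4\right) + 5\right) \left(27 + \left(-4\right) \left(-5\right) 7 \cdot 4\right) = \left(-8 + 5\right) \left(27 + 20 \cdot 7 \cdot 4\right) = - 3 \left(27 + 140 \cdot 4\right) = - 3 \left(27 + 560\right) = \left(-3\right) 587 = -1761$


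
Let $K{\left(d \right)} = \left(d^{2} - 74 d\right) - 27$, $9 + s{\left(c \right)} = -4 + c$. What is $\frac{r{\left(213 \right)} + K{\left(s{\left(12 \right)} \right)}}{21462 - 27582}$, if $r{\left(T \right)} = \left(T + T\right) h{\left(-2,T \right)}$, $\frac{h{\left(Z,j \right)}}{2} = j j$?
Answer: $- \frac{3221203}{510} \approx -6316.1$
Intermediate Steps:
$h{\left(Z,j \right)} = 2 j^{2}$ ($h{\left(Z,j \right)} = 2 j j = 2 j^{2}$)
$s{\left(c \right)} = -13 + c$ ($s{\left(c \right)} = -9 + \left(-4 + c\right) = -13 + c$)
$K{\left(d \right)} = -27 + d^{2} - 74 d$
$r{\left(T \right)} = 4 T^{3}$ ($r{\left(T \right)} = \left(T + T\right) 2 T^{2} = 2 T 2 T^{2} = 4 T^{3}$)
$\frac{r{\left(213 \right)} + K{\left(s{\left(12 \right)} \right)}}{21462 - 27582} = \frac{4 \cdot 213^{3} - \left(27 - \left(-13 + 12\right)^{2} + 74 \left(-13 + 12\right)\right)}{21462 - 27582} = \frac{4 \cdot 9663597 - \left(-47 - 1\right)}{-6120} = \left(38654388 + \left(-27 + 1 + 74\right)\right) \left(- \frac{1}{6120}\right) = \left(38654388 + 48\right) \left(- \frac{1}{6120}\right) = 38654436 \left(- \frac{1}{6120}\right) = - \frac{3221203}{510}$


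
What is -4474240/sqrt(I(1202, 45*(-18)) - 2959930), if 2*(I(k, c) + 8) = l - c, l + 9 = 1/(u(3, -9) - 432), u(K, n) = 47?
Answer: 2237120*I*sqrt(438677446130)/569710969 ≈ 2600.8*I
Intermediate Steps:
l = -3466/385 (l = -9 + 1/(47 - 432) = -9 + 1/(-385) = -9 - 1/385 = -3466/385 ≈ -9.0026)
I(k, c) = -4813/385 - c/2 (I(k, c) = -8 + (-3466/385 - c)/2 = -8 + (-1733/385 - c/2) = -4813/385 - c/2)
-4474240/sqrt(I(1202, 45*(-18)) - 2959930) = -4474240/sqrt((-4813/385 - 45*(-18)/2) - 2959930) = -4474240/sqrt((-4813/385 - 1/2*(-810)) - 2959930) = -4474240/sqrt((-4813/385 + 405) - 2959930) = -4474240/sqrt(151112/385 - 2959930) = -4474240*(-I*sqrt(438677446130)/1139421938) = -(-2237120)*I*sqrt(438677446130)/569710969 = 2237120*I*sqrt(438677446130)/569710969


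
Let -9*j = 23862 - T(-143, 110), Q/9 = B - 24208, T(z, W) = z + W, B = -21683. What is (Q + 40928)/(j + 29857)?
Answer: -372091/27202 ≈ -13.679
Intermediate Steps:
T(z, W) = W + z
Q = -413019 (Q = 9*(-21683 - 24208) = 9*(-45891) = -413019)
j = -2655 (j = -(23862 - (110 - 143))/9 = -(23862 - 1*(-33))/9 = -(23862 + 33)/9 = -⅑*23895 = -2655)
(Q + 40928)/(j + 29857) = (-413019 + 40928)/(-2655 + 29857) = -372091/27202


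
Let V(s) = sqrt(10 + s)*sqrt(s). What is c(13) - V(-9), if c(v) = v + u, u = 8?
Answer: 21 - 3*I ≈ 21.0 - 3.0*I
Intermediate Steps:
c(v) = 8 + v (c(v) = v + 8 = 8 + v)
V(s) = sqrt(s)*sqrt(10 + s)
c(13) - V(-9) = (8 + 13) - sqrt(-9)*sqrt(10 - 9) = 21 - 3*I*sqrt(1) = 21 - 3*I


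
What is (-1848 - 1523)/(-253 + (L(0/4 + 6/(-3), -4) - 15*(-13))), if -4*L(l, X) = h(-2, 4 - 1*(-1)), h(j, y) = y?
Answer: 13484/237 ≈ 56.895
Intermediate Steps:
L(l, X) = -5/4 (L(l, X) = -(4 - 1*(-1))/4 = -(4 + 1)/4 = -¼*5 = -5/4)
(-1848 - 1523)/(-253 + (L(0/4 + 6/(-3), -4) - 15*(-13))) = (-1848 - 1523)/(-253 + (-5/4 - 15*(-13))) = -3371/(-253 + (-5/4 + 195)) = -3371/(-253 + 775/4) = -3371/(-237/4) = -3371*(-4/237) = 13484/237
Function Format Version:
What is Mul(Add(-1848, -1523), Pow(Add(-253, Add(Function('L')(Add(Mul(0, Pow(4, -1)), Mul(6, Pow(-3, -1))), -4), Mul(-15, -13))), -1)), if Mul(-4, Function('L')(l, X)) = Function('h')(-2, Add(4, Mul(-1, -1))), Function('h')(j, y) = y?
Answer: Rational(13484, 237) ≈ 56.895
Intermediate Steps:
Function('L')(l, X) = Rational(-5, 4) (Function('L')(l, X) = Mul(Rational(-1, 4), Add(4, Mul(-1, -1))) = Mul(Rational(-1, 4), Add(4, 1)) = Mul(Rational(-1, 4), 5) = Rational(-5, 4))
Mul(Add(-1848, -1523), Pow(Add(-253, Add(Function('L')(Add(Mul(0, Pow(4, -1)), Mul(6, Pow(-3, -1))), -4), Mul(-15, -13))), -1)) = Mul(Add(-1848, -1523), Pow(Add(-253, Add(Rational(-5, 4), Mul(-15, -13))), -1)) = Mul(-3371, Pow(Add(-253, Add(Rational(-5, 4), 195)), -1)) = Mul(-3371, Pow(Add(-253, Rational(775, 4)), -1)) = Mul(-3371, Pow(Rational(-237, 4), -1)) = Mul(-3371, Rational(-4, 237)) = Rational(13484, 237)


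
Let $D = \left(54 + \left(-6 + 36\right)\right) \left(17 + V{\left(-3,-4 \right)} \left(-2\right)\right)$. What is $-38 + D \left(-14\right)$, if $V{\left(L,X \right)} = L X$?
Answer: $8194$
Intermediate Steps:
$D = -588$ ($D = \left(54 + \left(-6 + 36\right)\right) \left(17 + \left(-3\right) \left(-4\right) \left(-2\right)\right) = \left(54 + 30\right) \left(17 + 12 \left(-2\right)\right) = 84 \left(17 - 24\right) = 84 \left(-7\right) = -588$)
$-38 + D \left(-14\right) = -38 - -8232 = -38 + 8232 = 8194$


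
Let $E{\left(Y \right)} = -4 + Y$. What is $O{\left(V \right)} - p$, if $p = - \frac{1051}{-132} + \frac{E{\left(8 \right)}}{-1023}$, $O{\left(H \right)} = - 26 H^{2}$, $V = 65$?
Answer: $- \frac{149846255}{1364} \approx -1.0986 \cdot 10^{5}$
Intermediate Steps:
$p = \frac{10855}{1364}$ ($p = - \frac{1051}{-132} + \frac{-4 + 8}{-1023} = \left(-1051\right) \left(- \frac{1}{132}\right) + 4 \left(- \frac{1}{1023}\right) = \frac{1051}{132} - \frac{4}{1023} = \frac{10855}{1364} \approx 7.9582$)
$O{\left(V \right)} - p = - 26 \cdot 65^{2} - \frac{10855}{1364} = \left(-26\right) 4225 - \frac{10855}{1364} = -109850 - \frac{10855}{1364} = - \frac{149846255}{1364}$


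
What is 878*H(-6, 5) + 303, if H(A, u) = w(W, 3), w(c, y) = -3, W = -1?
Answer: -2331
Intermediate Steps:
H(A, u) = -3
878*H(-6, 5) + 303 = 878*(-3) + 303 = -2634 + 303 = -2331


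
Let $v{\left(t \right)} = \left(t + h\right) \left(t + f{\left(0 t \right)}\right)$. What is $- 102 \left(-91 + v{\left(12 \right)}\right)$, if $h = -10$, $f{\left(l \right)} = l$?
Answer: $6834$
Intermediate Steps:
$v{\left(t \right)} = t \left(-10 + t\right)$ ($v{\left(t \right)} = \left(t - 10\right) \left(t + 0 t\right) = \left(-10 + t\right) \left(t + 0\right) = \left(-10 + t\right) t = t \left(-10 + t\right)$)
$- 102 \left(-91 + v{\left(12 \right)}\right) = - 102 \left(-91 + 12 \left(-10 + 12\right)\right) = - 102 \left(-91 + 12 \cdot 2\right) = - 102 \left(-91 + 24\right) = \left(-102\right) \left(-67\right) = 6834$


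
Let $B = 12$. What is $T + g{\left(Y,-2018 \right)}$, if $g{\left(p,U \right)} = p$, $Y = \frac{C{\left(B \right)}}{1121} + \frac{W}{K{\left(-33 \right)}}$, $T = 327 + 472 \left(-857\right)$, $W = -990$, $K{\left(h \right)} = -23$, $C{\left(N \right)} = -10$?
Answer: $- \frac{10419786031}{25783} \approx -4.0413 \cdot 10^{5}$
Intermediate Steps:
$T = -404177$ ($T = 327 - 404504 = -404177$)
$Y = \frac{1109560}{25783}$ ($Y = - \frac{10}{1121} - \frac{990}{-23} = \left(-10\right) \frac{1}{1121} - - \frac{990}{23} = - \frac{10}{1121} + \frac{990}{23} = \frac{1109560}{25783} \approx 43.035$)
$T + g{\left(Y,-2018 \right)} = -404177 + \frac{1109560}{25783} = - \frac{10419786031}{25783}$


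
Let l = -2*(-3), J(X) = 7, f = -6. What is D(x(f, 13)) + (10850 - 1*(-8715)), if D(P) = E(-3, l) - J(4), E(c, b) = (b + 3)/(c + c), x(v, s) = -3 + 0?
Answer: 39113/2 ≈ 19557.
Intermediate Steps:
l = 6
x(v, s) = -3
E(c, b) = (3 + b)/(2*c) (E(c, b) = (3 + b)/((2*c)) = (3 + b)*(1/(2*c)) = (3 + b)/(2*c))
D(P) = -17/2 (D(P) = (½)*(3 + 6)/(-3) - 1*7 = (½)*(-⅓)*9 - 7 = -3/2 - 7 = -17/2)
D(x(f, 13)) + (10850 - 1*(-8715)) = -17/2 + (10850 - 1*(-8715)) = -17/2 + (10850 + 8715) = -17/2 + 19565 = 39113/2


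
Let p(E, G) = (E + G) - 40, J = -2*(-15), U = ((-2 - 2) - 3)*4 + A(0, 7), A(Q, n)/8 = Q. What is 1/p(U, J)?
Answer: -1/38 ≈ -0.026316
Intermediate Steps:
A(Q, n) = 8*Q
U = -28 (U = ((-2 - 2) - 3)*4 + 8*0 = (-4 - 3)*4 + 0 = -7*4 + 0 = -28 + 0 = -28)
J = 30
p(E, G) = -40 + E + G
1/p(U, J) = 1/(-40 - 28 + 30) = 1/(-38) = -1/38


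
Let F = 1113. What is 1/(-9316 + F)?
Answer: -1/8203 ≈ -0.00012191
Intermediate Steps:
1/(-9316 + F) = 1/(-9316 + 1113) = 1/(-8203) = -1/8203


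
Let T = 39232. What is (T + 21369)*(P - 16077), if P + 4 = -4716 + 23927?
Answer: 189681130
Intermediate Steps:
P = 19207 (P = -4 + (-4716 + 23927) = -4 + 19211 = 19207)
(T + 21369)*(P - 16077) = (39232 + 21369)*(19207 - 16077) = 60601*3130 = 189681130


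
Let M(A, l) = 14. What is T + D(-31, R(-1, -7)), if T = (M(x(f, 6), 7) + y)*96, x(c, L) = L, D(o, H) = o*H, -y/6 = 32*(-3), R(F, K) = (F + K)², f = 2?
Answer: 54656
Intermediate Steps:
y = 576 (y = -192*(-3) = -6*(-96) = 576)
D(o, H) = H*o
T = 56640 (T = (14 + 576)*96 = 590*96 = 56640)
T + D(-31, R(-1, -7)) = 56640 + (-1 - 7)²*(-31) = 56640 + (-8)²*(-31) = 56640 + 64*(-31) = 56640 - 1984 = 54656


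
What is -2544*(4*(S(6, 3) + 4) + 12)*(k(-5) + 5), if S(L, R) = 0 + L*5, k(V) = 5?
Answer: -3765120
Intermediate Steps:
S(L, R) = 5*L (S(L, R) = 0 + 5*L = 5*L)
-2544*(4*(S(6, 3) + 4) + 12)*(k(-5) + 5) = -2544*(4*(5*6 + 4) + 12)*(5 + 5) = -2544*(4*(30 + 4) + 12)*10 = -2544*(4*34 + 12)*10 = -2544*(136 + 12)*10 = -376512*10 = -2544*1480 = -3765120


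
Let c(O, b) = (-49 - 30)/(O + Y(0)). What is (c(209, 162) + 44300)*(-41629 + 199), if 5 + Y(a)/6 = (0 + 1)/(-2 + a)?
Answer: -161509075515/88 ≈ -1.8353e+9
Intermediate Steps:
Y(a) = -30 + 6/(-2 + a) (Y(a) = -30 + 6*((0 + 1)/(-2 + a)) = -30 + 6*(1/(-2 + a)) = -30 + 6/(-2 + a))
c(O, b) = -79/(-33 + O) (c(O, b) = (-49 - 30)/(O + 6*(11 - 5*0)/(-2 + 0)) = -79/(O + 6*(11 + 0)/(-2)) = -79/(O + 6*(-1/2)*11) = -79/(O - 33) = -79/(-33 + O))
(c(209, 162) + 44300)*(-41629 + 199) = (-79/(-33 + 209) + 44300)*(-41629 + 199) = (-79/176 + 44300)*(-41430) = (7796721/176)*(-41430) = -161509075515/88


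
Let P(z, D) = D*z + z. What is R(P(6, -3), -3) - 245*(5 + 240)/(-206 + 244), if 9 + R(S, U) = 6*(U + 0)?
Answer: -61051/38 ≈ -1606.6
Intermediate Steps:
P(z, D) = z + D*z
R(S, U) = -9 + 6*U (R(S, U) = -9 + 6*(U + 0) = -9 + 6*U)
R(P(6, -3), -3) - 245*(5 + 240)/(-206 + 244) = (-9 + 6*(-3)) - 245*(5 + 240)/(-206 + 244) = (-9 - 18) - 60025/38 = -27 - 60025/38 = -61051/38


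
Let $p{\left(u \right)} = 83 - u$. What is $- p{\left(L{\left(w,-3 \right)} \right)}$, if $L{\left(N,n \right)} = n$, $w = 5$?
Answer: $-86$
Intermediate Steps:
$- p{\left(L{\left(w,-3 \right)} \right)} = - (83 - -3) = - (83 + 3) = \left(-1\right) 86 = -86$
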